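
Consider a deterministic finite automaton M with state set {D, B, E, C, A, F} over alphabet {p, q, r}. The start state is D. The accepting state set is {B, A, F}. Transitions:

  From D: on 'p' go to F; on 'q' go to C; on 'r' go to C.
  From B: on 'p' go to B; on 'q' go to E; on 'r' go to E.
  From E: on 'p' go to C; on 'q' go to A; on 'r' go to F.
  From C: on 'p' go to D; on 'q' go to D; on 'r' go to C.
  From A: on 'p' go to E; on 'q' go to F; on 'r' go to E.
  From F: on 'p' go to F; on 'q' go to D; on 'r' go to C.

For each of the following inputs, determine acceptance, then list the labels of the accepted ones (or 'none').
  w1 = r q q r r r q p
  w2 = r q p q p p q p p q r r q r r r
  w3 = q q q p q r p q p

w1:
  start at D
  read 'r': D → C
  read 'q': C → D
  read 'q': D → C
  read 'r': C → C
  read 'r': C → C
  read 'r': C → C
  read 'q': C → D
  read 'p': D → F
  end F, accepted
w2:
  start at D
  read 'r': D → C
  read 'q': C → D
  read 'p': D → F
  read 'q': F → D
  read 'p': D → F
  read 'p': F → F
  read 'q': F → D
  read 'p': D → F
  read 'p': F → F
  read 'q': F → D
  read 'r': D → C
  read 'r': C → C
  read 'q': C → D
  read 'r': D → C
  read 'r': C → C
  read 'r': C → C
  end C, rejected
w3:
  start at D
  read 'q': D → C
  read 'q': C → D
  read 'q': D → C
  read 'p': C → D
  read 'q': D → C
  read 'r': C → C
  read 'p': C → D
  read 'q': D → C
  read 'p': C → D
  end D, rejected

w1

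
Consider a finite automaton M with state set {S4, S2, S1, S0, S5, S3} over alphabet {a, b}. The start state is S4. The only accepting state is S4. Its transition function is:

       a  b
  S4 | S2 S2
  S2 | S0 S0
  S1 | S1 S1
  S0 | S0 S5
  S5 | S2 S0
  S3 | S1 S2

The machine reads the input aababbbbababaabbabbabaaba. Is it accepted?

start at S4
read 'a': S4 → S2
read 'a': S2 → S0
read 'b': S0 → S5
read 'a': S5 → S2
read 'b': S2 → S0
read 'b': S0 → S5
read 'b': S5 → S0
read 'b': S0 → S5
read 'a': S5 → S2
read 'b': S2 → S0
read 'a': S0 → S0
read 'b': S0 → S5
read 'a': S5 → S2
read 'a': S2 → S0
read 'b': S0 → S5
read 'b': S5 → S0
read 'a': S0 → S0
read 'b': S0 → S5
read 'b': S5 → S0
read 'a': S0 → S0
read 'b': S0 → S5
read 'a': S5 → S2
read 'a': S2 → S0
read 'b': S0 → S5
read 'a': S5 → S2
End state S2 is not accepting.

No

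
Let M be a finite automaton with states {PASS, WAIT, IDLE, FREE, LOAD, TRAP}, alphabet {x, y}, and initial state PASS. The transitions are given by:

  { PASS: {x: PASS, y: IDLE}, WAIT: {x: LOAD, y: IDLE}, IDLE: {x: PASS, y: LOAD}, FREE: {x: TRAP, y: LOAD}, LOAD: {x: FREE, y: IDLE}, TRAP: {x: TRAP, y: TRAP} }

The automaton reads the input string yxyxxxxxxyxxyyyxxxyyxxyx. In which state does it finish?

Trace: PASS -y-> IDLE -x-> PASS -y-> IDLE -x-> PASS -x-> PASS -x-> PASS -x-> PASS -x-> PASS -x-> PASS -y-> IDLE -x-> PASS -x-> PASS -y-> IDLE -y-> LOAD -y-> IDLE -x-> PASS -x-> PASS -x-> PASS -y-> IDLE -y-> LOAD -x-> FREE -x-> TRAP -y-> TRAP -x-> TRAP

TRAP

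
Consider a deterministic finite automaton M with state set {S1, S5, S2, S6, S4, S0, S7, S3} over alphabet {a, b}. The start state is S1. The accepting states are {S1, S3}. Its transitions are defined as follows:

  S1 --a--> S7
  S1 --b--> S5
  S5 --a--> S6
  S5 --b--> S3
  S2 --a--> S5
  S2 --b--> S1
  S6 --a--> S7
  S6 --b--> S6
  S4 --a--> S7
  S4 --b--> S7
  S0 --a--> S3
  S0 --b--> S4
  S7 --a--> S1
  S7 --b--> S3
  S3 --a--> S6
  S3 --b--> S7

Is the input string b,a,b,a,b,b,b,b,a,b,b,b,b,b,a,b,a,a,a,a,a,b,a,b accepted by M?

No

start at S1
read 'b': S1 → S5
read 'a': S5 → S6
read 'b': S6 → S6
read 'a': S6 → S7
read 'b': S7 → S3
read 'b': S3 → S7
read 'b': S7 → S3
read 'b': S3 → S7
read 'a': S7 → S1
read 'b': S1 → S5
read 'b': S5 → S3
read 'b': S3 → S7
read 'b': S7 → S3
read 'b': S3 → S7
read 'a': S7 → S1
read 'b': S1 → S5
read 'a': S5 → S6
read 'a': S6 → S7
read 'a': S7 → S1
read 'a': S1 → S7
read 'a': S7 → S1
read 'b': S1 → S5
read 'a': S5 → S6
read 'b': S6 → S6
End state S6 is not accepting.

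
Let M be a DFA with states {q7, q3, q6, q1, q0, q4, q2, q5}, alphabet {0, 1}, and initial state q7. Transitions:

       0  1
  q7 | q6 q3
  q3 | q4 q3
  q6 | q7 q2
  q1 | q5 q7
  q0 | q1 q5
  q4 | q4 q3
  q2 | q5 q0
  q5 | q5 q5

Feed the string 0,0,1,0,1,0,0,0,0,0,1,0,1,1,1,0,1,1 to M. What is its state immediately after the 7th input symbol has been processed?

Trace: q7 -0-> q6 -0-> q7 -1-> q3 -0-> q4 -1-> q3 -0-> q4 -0-> q4
After 7 symbols: q4.

q4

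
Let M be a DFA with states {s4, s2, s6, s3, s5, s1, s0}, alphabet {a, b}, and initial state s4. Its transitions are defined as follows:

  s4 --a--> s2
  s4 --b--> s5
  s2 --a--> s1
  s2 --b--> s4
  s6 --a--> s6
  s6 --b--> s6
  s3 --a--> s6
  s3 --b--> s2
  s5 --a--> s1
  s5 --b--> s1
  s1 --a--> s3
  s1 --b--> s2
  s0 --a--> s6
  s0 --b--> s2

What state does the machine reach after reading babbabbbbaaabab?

start at s4
read 'b': s4 → s5
read 'a': s5 → s1
read 'b': s1 → s2
read 'b': s2 → s4
read 'a': s4 → s2
read 'b': s2 → s4
read 'b': s4 → s5
read 'b': s5 → s1
read 'b': s1 → s2
read 'a': s2 → s1
read 'a': s1 → s3
read 'a': s3 → s6
read 'b': s6 → s6
read 'a': s6 → s6
read 'b': s6 → s6

s6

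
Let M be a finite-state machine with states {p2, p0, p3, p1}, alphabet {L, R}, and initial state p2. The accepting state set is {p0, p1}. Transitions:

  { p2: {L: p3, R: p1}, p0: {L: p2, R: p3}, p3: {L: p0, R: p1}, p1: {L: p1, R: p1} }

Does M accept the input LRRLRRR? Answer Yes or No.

start at p2
read 'L': p2 → p3
read 'R': p3 → p1
read 'R': p1 → p1
read 'L': p1 → p1
read 'R': p1 → p1
read 'R': p1 → p1
read 'R': p1 → p1
End state p1 is accepting.

Yes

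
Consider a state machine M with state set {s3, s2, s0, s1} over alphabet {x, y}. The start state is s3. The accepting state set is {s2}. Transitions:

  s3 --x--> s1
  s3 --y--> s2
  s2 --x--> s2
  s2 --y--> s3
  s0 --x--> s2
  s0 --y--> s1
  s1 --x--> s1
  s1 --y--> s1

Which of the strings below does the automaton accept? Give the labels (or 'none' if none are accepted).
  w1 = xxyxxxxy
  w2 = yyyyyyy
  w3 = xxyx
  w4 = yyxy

w2

w1: Trace: s3 -x-> s1 -x-> s1 -y-> s1 -x-> s1 -x-> s1 -x-> s1 -x-> s1 -y-> s1  → end s1, rejected
w2: Trace: s3 -y-> s2 -y-> s3 -y-> s2 -y-> s3 -y-> s2 -y-> s3 -y-> s2  → end s2, accepted
w3: Trace: s3 -x-> s1 -x-> s1 -y-> s1 -x-> s1  → end s1, rejected
w4: Trace: s3 -y-> s2 -y-> s3 -x-> s1 -y-> s1  → end s1, rejected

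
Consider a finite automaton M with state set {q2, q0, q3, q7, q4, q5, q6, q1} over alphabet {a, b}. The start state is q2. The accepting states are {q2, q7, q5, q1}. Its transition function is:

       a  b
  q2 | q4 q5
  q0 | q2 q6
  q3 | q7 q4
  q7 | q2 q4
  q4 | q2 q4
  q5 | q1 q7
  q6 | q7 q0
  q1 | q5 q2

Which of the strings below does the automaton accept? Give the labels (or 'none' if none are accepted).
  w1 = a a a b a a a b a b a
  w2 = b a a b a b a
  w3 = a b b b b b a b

w2, w3

w1:
  start at q2
  read 'a': q2 → q4
  read 'a': q4 → q2
  read 'a': q2 → q4
  read 'b': q4 → q4
  read 'a': q4 → q2
  read 'a': q2 → q4
  read 'a': q4 → q2
  read 'b': q2 → q5
  read 'a': q5 → q1
  read 'b': q1 → q2
  read 'a': q2 → q4
  end q4, rejected
w2:
  start at q2
  read 'b': q2 → q5
  read 'a': q5 → q1
  read 'a': q1 → q5
  read 'b': q5 → q7
  read 'a': q7 → q2
  read 'b': q2 → q5
  read 'a': q5 → q1
  end q1, accepted
w3:
  start at q2
  read 'a': q2 → q4
  read 'b': q4 → q4
  read 'b': q4 → q4
  read 'b': q4 → q4
  read 'b': q4 → q4
  read 'b': q4 → q4
  read 'a': q4 → q2
  read 'b': q2 → q5
  end q5, accepted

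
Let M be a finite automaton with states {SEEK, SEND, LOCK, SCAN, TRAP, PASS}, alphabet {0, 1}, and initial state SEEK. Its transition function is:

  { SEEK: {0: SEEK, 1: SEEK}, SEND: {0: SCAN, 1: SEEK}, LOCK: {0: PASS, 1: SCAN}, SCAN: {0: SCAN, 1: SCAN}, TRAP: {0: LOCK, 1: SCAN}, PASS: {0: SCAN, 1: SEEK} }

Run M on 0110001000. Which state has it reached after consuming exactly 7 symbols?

SEEK

start at SEEK
read '0': SEEK → SEEK
read '1': SEEK → SEEK
read '1': SEEK → SEEK
read '0': SEEK → SEEK
read '0': SEEK → SEEK
read '0': SEEK → SEEK
read '1': SEEK → SEEK
After 7 symbols: SEEK.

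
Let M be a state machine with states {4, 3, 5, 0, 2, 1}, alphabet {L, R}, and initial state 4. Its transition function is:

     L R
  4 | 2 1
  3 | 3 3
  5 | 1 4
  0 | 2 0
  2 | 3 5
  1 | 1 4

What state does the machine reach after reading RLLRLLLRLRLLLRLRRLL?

4 → 1 → 1 → 1 → 4 → 2 → 3 → 3 → 3 → 3 → 3 → 3 → 3 → 3 → 3 → 3 → 3 → 3 → 3 → 3

3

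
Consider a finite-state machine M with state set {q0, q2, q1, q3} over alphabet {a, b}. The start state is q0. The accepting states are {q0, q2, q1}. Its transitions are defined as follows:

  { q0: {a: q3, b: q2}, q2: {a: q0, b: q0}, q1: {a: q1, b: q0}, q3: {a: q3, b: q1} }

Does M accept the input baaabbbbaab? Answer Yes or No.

Yes

Trace: q0 -b-> q2 -a-> q0 -a-> q3 -a-> q3 -b-> q1 -b-> q0 -b-> q2 -b-> q0 -a-> q3 -a-> q3 -b-> q1
End state q1 is accepting.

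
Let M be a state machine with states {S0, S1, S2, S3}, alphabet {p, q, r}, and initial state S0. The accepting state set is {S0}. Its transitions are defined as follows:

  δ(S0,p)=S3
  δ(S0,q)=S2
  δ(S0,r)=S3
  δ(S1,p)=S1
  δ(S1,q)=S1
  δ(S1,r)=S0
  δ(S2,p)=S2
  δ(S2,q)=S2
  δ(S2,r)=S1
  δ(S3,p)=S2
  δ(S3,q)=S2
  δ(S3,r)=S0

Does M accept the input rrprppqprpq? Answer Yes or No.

S0 → S3 → S0 → S3 → S0 → S3 → S2 → S2 → S2 → S1 → S1 → S1
End state S1 is not accepting.

No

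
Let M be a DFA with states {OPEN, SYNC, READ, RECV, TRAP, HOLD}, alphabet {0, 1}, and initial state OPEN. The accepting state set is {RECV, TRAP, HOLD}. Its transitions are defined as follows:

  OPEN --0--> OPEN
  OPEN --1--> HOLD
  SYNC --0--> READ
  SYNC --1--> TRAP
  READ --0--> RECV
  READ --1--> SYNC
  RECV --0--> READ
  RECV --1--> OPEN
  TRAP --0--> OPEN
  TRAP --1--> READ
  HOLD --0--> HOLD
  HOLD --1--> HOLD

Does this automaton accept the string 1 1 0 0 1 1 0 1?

start at OPEN
read '1': OPEN → HOLD
read '1': HOLD → HOLD
read '0': HOLD → HOLD
read '0': HOLD → HOLD
read '1': HOLD → HOLD
read '1': HOLD → HOLD
read '0': HOLD → HOLD
read '1': HOLD → HOLD
End state HOLD is accepting.

Yes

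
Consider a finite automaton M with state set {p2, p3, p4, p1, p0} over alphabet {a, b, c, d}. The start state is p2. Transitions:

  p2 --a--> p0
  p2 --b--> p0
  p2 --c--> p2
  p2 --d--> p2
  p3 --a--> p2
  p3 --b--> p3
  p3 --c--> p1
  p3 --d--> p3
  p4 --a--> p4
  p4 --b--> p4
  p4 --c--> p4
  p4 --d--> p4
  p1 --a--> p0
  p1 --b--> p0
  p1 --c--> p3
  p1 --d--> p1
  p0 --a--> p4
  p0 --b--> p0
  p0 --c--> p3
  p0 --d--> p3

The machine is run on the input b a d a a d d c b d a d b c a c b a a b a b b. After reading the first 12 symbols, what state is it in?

Trace: p2 -b-> p0 -a-> p4 -d-> p4 -a-> p4 -a-> p4 -d-> p4 -d-> p4 -c-> p4 -b-> p4 -d-> p4 -a-> p4 -d-> p4
After 12 symbols: p4.

p4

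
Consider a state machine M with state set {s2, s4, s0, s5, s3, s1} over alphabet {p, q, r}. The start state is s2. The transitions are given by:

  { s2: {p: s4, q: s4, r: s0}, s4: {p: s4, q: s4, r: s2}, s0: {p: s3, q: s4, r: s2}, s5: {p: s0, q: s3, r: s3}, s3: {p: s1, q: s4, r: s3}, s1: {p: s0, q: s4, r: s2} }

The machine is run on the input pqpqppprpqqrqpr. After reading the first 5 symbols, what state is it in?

s2 → s4 → s4 → s4 → s4 → s4
After 5 symbols: s4.

s4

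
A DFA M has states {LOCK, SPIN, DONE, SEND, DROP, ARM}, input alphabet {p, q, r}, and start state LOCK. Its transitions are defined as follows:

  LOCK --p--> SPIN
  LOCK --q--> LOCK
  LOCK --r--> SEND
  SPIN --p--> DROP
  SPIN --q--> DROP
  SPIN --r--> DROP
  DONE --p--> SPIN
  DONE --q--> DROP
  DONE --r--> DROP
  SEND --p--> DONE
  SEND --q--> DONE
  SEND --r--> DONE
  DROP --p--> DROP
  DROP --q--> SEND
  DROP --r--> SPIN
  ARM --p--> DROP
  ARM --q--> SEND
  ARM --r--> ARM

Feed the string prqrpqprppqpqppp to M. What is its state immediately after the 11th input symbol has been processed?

SEND

Trace: LOCK -p-> SPIN -r-> DROP -q-> SEND -r-> DONE -p-> SPIN -q-> DROP -p-> DROP -r-> SPIN -p-> DROP -p-> DROP -q-> SEND
After 11 symbols: SEND.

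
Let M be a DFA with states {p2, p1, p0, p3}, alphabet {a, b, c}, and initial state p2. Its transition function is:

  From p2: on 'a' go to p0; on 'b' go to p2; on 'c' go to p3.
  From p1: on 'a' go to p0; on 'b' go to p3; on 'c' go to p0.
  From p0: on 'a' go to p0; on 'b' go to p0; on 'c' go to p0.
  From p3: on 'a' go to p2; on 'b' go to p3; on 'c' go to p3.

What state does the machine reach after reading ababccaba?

p0

Trace: p2 -a-> p0 -b-> p0 -a-> p0 -b-> p0 -c-> p0 -c-> p0 -a-> p0 -b-> p0 -a-> p0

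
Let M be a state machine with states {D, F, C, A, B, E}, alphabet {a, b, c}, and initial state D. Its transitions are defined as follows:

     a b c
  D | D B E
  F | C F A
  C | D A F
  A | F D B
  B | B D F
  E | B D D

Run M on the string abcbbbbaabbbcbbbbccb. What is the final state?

start at D
read 'a': D → D
read 'b': D → B
read 'c': B → F
read 'b': F → F
read 'b': F → F
read 'b': F → F
read 'b': F → F
read 'a': F → C
read 'a': C → D
read 'b': D → B
read 'b': B → D
read 'b': D → B
read 'c': B → F
read 'b': F → F
read 'b': F → F
read 'b': F → F
read 'b': F → F
read 'c': F → A
read 'c': A → B
read 'b': B → D

D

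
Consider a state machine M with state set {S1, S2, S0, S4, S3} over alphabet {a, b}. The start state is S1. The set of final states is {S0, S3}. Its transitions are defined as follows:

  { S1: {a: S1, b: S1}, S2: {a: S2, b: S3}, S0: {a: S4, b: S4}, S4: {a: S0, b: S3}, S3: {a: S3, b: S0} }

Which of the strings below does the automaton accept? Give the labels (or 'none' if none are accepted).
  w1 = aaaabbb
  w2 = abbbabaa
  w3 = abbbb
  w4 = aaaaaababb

w1:
  start at S1
  read 'a': S1 → S1
  read 'a': S1 → S1
  read 'a': S1 → S1
  read 'a': S1 → S1
  read 'b': S1 → S1
  read 'b': S1 → S1
  read 'b': S1 → S1
  end S1, rejected
w2:
  start at S1
  read 'a': S1 → S1
  read 'b': S1 → S1
  read 'b': S1 → S1
  read 'b': S1 → S1
  read 'a': S1 → S1
  read 'b': S1 → S1
  read 'a': S1 → S1
  read 'a': S1 → S1
  end S1, rejected
w3:
  start at S1
  read 'a': S1 → S1
  read 'b': S1 → S1
  read 'b': S1 → S1
  read 'b': S1 → S1
  read 'b': S1 → S1
  end S1, rejected
w4:
  start at S1
  read 'a': S1 → S1
  read 'a': S1 → S1
  read 'a': S1 → S1
  read 'a': S1 → S1
  read 'a': S1 → S1
  read 'a': S1 → S1
  read 'b': S1 → S1
  read 'a': S1 → S1
  read 'b': S1 → S1
  read 'b': S1 → S1
  end S1, rejected

none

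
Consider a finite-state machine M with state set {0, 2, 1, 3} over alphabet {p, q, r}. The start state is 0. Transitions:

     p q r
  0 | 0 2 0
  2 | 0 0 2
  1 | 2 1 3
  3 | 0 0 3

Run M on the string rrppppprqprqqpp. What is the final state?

start at 0
read 'r': 0 → 0
read 'r': 0 → 0
read 'p': 0 → 0
read 'p': 0 → 0
read 'p': 0 → 0
read 'p': 0 → 0
read 'p': 0 → 0
read 'r': 0 → 0
read 'q': 0 → 2
read 'p': 2 → 0
read 'r': 0 → 0
read 'q': 0 → 2
read 'q': 2 → 0
read 'p': 0 → 0
read 'p': 0 → 0

0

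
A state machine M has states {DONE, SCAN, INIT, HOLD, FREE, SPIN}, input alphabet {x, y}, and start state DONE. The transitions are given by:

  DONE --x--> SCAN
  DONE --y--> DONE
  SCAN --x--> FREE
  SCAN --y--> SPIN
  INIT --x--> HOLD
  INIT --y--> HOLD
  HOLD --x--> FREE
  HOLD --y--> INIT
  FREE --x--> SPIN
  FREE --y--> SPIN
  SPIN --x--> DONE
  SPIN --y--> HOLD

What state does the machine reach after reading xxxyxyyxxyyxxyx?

DONE → SCAN → FREE → SPIN → HOLD → FREE → SPIN → HOLD → FREE → SPIN → HOLD → INIT → HOLD → FREE → SPIN → DONE

DONE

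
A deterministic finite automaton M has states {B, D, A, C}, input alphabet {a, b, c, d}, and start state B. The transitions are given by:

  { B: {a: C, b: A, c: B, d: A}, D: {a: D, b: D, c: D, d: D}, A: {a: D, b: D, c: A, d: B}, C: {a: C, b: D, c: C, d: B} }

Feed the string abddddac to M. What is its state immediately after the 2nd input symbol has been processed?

D

Trace: B -a-> C -b-> D
After 2 symbols: D.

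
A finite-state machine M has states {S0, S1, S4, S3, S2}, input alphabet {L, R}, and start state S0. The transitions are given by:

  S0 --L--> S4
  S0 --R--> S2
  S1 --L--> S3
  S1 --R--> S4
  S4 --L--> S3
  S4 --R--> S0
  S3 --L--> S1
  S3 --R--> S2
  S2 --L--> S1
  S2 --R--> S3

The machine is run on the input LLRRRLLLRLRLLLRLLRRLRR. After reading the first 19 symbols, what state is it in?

S0

Trace: S0 -L-> S4 -L-> S3 -R-> S2 -R-> S3 -R-> S2 -L-> S1 -L-> S3 -L-> S1 -R-> S4 -L-> S3 -R-> S2 -L-> S1 -L-> S3 -L-> S1 -R-> S4 -L-> S3 -L-> S1 -R-> S4 -R-> S0
After 19 symbols: S0.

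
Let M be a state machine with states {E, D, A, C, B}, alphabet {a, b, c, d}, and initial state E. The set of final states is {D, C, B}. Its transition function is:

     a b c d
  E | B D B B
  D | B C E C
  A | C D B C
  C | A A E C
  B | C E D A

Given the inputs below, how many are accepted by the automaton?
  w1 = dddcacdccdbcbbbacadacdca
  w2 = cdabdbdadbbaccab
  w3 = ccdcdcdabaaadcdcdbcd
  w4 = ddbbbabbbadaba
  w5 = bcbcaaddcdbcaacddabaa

3

w1:
  start at E
  read 'd': E → B
  read 'd': B → A
  read 'd': A → C
  read 'c': C → E
  read 'a': E → B
  read 'c': B → D
  read 'd': D → C
  read 'c': C → E
  read 'c': E → B
  read 'd': B → A
  read 'b': A → D
  read 'c': D → E
  read 'b': E → D
  read 'b': D → C
  read 'b': C → A
  read 'a': A → C
  read 'c': C → E
  read 'a': E → B
  read 'd': B → A
  read 'a': A → C
  read 'c': C → E
  read 'd': E → B
  read 'c': B → D
  read 'a': D → B
  end B, accepted
w2:
  start at E
  read 'c': E → B
  read 'd': B → A
  read 'a': A → C
  read 'b': C → A
  read 'd': A → C
  read 'b': C → A
  read 'd': A → C
  read 'a': C → A
  read 'd': A → C
  read 'b': C → A
  read 'b': A → D
  read 'a': D → B
  read 'c': B → D
  read 'c': D → E
  read 'a': E → B
  read 'b': B → E
  end E, rejected
w3:
  start at E
  read 'c': E → B
  read 'c': B → D
  read 'd': D → C
  read 'c': C → E
  read 'd': E → B
  read 'c': B → D
  read 'd': D → C
  read 'a': C → A
  read 'b': A → D
  read 'a': D → B
  read 'a': B → C
  read 'a': C → A
  read 'd': A → C
  read 'c': C → E
  read 'd': E → B
  read 'c': B → D
  read 'd': D → C
  read 'b': C → A
  read 'c': A → B
  read 'd': B → A
  end A, rejected
w4:
  start at E
  read 'd': E → B
  read 'd': B → A
  read 'b': A → D
  read 'b': D → C
  read 'b': C → A
  read 'a': A → C
  read 'b': C → A
  read 'b': A → D
  read 'b': D → C
  read 'a': C → A
  read 'd': A → C
  read 'a': C → A
  read 'b': A → D
  read 'a': D → B
  end B, accepted
w5:
  start at E
  read 'b': E → D
  read 'c': D → E
  read 'b': E → D
  read 'c': D → E
  read 'a': E → B
  read 'a': B → C
  read 'd': C → C
  read 'd': C → C
  read 'c': C → E
  read 'd': E → B
  read 'b': B → E
  read 'c': E → B
  read 'a': B → C
  read 'a': C → A
  read 'c': A → B
  read 'd': B → A
  read 'd': A → C
  read 'a': C → A
  read 'b': A → D
  read 'a': D → B
  read 'a': B → C
  end C, accepted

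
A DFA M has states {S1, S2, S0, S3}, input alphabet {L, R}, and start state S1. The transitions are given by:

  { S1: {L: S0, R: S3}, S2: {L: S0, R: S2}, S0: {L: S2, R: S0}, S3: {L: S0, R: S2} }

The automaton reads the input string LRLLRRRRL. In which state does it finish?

S2

start at S1
read 'L': S1 → S0
read 'R': S0 → S0
read 'L': S0 → S2
read 'L': S2 → S0
read 'R': S0 → S0
read 'R': S0 → S0
read 'R': S0 → S0
read 'R': S0 → S0
read 'L': S0 → S2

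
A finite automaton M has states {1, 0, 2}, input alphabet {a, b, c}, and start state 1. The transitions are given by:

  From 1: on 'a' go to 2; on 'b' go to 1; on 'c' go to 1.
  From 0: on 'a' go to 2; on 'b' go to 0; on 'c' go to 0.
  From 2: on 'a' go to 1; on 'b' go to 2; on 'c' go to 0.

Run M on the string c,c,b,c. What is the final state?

1

start at 1
read 'c': 1 → 1
read 'c': 1 → 1
read 'b': 1 → 1
read 'c': 1 → 1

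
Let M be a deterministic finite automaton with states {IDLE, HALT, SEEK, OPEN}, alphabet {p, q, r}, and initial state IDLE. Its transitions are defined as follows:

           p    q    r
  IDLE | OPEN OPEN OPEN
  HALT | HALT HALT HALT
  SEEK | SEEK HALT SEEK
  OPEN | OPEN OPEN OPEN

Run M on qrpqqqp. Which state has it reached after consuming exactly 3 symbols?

OPEN

start at IDLE
read 'q': IDLE → OPEN
read 'r': OPEN → OPEN
read 'p': OPEN → OPEN
After 3 symbols: OPEN.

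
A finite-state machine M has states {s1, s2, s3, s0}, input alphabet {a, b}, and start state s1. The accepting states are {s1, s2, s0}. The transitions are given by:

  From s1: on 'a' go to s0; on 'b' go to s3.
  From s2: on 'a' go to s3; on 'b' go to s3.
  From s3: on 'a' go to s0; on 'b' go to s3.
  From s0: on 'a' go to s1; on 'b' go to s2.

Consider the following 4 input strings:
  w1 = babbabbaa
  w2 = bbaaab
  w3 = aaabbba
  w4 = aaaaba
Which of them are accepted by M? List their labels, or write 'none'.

w1: s1 → s3 → s0 → s2 → s3 → s0 → s2 → s3 → s0 → s1  → end s1, accepted
w2: s1 → s3 → s3 → s0 → s1 → s0 → s2  → end s2, accepted
w3: s1 → s0 → s1 → s0 → s2 → s3 → s3 → s0  → end s0, accepted
w4: s1 → s0 → s1 → s0 → s1 → s3 → s0  → end s0, accepted

w1, w2, w3, w4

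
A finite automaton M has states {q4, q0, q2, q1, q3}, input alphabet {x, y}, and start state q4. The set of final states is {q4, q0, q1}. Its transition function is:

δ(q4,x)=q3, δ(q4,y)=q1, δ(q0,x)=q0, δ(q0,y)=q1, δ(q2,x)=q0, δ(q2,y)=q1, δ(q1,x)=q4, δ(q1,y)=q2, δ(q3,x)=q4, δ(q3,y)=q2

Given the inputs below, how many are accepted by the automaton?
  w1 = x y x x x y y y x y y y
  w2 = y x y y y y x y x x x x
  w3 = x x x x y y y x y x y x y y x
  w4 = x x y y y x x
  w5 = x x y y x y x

3

w1: q4 → q3 → q2 → q0 → q0 → q0 → q1 → q2 → q1 → q4 → q1 → q2 → q1  → end q1, accepted
w2: q4 → q1 → q4 → q1 → q2 → q1 → q2 → q0 → q1 → q4 → q3 → q4 → q3  → end q3, rejected
w3: q4 → q3 → q4 → q3 → q4 → q1 → q2 → q1 → q4 → q1 → q4 → q1 → q4 → q1 → q2 → q0  → end q0, accepted
w4: q4 → q3 → q4 → q1 → q2 → q1 → q4 → q3  → end q3, rejected
w5: q4 → q3 → q4 → q1 → q2 → q0 → q1 → q4  → end q4, accepted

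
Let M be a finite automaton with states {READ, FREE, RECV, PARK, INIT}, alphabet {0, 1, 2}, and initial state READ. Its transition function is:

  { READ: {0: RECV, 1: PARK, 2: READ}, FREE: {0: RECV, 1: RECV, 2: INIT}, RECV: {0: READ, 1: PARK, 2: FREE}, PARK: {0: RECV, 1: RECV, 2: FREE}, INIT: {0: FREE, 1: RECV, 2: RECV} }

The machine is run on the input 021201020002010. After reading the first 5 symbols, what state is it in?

READ → RECV → FREE → RECV → FREE → RECV
After 5 symbols: RECV.

RECV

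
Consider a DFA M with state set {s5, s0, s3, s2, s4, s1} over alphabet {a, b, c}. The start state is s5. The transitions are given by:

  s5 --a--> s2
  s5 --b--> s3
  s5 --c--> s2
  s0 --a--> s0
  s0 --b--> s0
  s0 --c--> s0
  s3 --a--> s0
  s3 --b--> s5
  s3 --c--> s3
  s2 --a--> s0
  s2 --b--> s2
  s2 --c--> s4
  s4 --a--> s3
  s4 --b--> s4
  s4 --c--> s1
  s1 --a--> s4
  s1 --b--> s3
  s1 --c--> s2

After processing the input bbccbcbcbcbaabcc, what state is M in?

s0

start at s5
read 'b': s5 → s3
read 'b': s3 → s5
read 'c': s5 → s2
read 'c': s2 → s4
read 'b': s4 → s4
read 'c': s4 → s1
read 'b': s1 → s3
read 'c': s3 → s3
read 'b': s3 → s5
read 'c': s5 → s2
read 'b': s2 → s2
read 'a': s2 → s0
read 'a': s0 → s0
read 'b': s0 → s0
read 'c': s0 → s0
read 'c': s0 → s0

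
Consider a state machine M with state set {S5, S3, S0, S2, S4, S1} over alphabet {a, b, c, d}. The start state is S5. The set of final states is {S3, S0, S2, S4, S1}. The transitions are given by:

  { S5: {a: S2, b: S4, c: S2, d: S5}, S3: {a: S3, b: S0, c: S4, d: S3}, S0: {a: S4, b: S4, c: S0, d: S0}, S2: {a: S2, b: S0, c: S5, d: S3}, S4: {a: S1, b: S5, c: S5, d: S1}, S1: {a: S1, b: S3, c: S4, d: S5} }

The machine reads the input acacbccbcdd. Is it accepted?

start at S5
read 'a': S5 → S2
read 'c': S2 → S5
read 'a': S5 → S2
read 'c': S2 → S5
read 'b': S5 → S4
read 'c': S4 → S5
read 'c': S5 → S2
read 'b': S2 → S0
read 'c': S0 → S0
read 'd': S0 → S0
read 'd': S0 → S0
End state S0 is accepting.

Yes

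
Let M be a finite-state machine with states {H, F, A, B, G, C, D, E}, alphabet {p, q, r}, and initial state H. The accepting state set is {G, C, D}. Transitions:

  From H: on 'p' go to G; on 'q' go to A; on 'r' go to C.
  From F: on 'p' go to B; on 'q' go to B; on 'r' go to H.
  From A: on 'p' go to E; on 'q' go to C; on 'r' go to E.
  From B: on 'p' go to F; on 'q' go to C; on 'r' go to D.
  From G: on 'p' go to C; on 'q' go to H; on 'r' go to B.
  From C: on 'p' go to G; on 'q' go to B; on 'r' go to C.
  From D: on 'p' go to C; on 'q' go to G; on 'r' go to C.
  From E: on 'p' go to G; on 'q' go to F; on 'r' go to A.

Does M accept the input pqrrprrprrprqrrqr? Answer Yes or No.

Yes

H → G → H → C → C → G → B → D → C → C → C → G → B → C → C → C → B → D
End state D is accepting.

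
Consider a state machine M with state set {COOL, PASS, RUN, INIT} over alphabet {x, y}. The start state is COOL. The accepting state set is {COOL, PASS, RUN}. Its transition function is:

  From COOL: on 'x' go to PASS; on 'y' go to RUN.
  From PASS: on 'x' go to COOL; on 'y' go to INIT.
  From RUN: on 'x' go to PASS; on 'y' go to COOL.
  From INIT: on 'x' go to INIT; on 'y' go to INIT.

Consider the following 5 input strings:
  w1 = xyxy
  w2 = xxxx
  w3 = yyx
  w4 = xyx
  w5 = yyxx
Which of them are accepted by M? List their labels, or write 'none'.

w1:
  start at COOL
  read 'x': COOL → PASS
  read 'y': PASS → INIT
  read 'x': INIT → INIT
  read 'y': INIT → INIT
  end INIT, rejected
w2:
  start at COOL
  read 'x': COOL → PASS
  read 'x': PASS → COOL
  read 'x': COOL → PASS
  read 'x': PASS → COOL
  end COOL, accepted
w3:
  start at COOL
  read 'y': COOL → RUN
  read 'y': RUN → COOL
  read 'x': COOL → PASS
  end PASS, accepted
w4:
  start at COOL
  read 'x': COOL → PASS
  read 'y': PASS → INIT
  read 'x': INIT → INIT
  end INIT, rejected
w5:
  start at COOL
  read 'y': COOL → RUN
  read 'y': RUN → COOL
  read 'x': COOL → PASS
  read 'x': PASS → COOL
  end COOL, accepted

w2, w3, w5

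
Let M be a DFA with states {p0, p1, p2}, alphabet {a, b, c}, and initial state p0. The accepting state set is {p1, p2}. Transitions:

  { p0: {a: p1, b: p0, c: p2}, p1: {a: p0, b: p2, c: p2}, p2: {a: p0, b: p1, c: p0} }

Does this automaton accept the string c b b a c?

Yes

start at p0
read 'c': p0 → p2
read 'b': p2 → p1
read 'b': p1 → p2
read 'a': p2 → p0
read 'c': p0 → p2
End state p2 is accepting.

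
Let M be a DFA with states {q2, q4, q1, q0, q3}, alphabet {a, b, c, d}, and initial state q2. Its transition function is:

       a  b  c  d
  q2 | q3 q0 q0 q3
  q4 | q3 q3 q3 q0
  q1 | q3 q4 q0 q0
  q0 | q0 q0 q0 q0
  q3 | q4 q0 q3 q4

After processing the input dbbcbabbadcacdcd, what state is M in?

q0

Trace: q2 -d-> q3 -b-> q0 -b-> q0 -c-> q0 -b-> q0 -a-> q0 -b-> q0 -b-> q0 -a-> q0 -d-> q0 -c-> q0 -a-> q0 -c-> q0 -d-> q0 -c-> q0 -d-> q0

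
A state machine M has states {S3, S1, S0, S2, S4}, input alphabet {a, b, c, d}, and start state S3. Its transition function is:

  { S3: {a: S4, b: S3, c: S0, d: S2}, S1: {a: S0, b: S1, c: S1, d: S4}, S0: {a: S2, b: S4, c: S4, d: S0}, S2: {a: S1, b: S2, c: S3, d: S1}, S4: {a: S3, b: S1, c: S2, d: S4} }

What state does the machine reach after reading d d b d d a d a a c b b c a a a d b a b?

S4

Trace: S3 -d-> S2 -d-> S1 -b-> S1 -d-> S4 -d-> S4 -a-> S3 -d-> S2 -a-> S1 -a-> S0 -c-> S4 -b-> S1 -b-> S1 -c-> S1 -a-> S0 -a-> S2 -a-> S1 -d-> S4 -b-> S1 -a-> S0 -b-> S4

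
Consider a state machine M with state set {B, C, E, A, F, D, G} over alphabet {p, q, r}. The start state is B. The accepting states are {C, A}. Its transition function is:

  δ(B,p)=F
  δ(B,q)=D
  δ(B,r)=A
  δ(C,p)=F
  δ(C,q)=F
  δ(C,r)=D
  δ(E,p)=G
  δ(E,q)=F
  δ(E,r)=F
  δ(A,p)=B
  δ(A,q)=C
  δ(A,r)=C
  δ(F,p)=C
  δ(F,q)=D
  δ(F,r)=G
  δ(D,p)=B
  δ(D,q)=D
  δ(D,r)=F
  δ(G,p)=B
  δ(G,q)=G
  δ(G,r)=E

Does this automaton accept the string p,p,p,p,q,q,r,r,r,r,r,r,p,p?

No

Trace: B -p-> F -p-> C -p-> F -p-> C -q-> F -q-> D -r-> F -r-> G -r-> E -r-> F -r-> G -r-> E -p-> G -p-> B
End state B is not accepting.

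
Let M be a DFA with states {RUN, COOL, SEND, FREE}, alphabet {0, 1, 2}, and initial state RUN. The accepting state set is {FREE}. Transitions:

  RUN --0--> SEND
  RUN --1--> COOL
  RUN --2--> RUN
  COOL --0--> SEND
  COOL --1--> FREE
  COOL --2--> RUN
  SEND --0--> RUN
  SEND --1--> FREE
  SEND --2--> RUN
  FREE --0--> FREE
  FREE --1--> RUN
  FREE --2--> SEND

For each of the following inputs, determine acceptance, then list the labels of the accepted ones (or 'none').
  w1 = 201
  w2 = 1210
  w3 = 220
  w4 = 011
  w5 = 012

w1

w1: RUN → RUN → SEND → FREE  → end FREE, accepted
w2: RUN → COOL → RUN → COOL → SEND  → end SEND, rejected
w3: RUN → RUN → RUN → SEND  → end SEND, rejected
w4: RUN → SEND → FREE → RUN  → end RUN, rejected
w5: RUN → SEND → FREE → SEND  → end SEND, rejected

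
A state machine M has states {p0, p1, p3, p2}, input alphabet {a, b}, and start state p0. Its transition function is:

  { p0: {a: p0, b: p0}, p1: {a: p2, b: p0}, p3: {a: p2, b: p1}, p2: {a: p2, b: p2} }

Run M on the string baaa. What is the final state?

p0

p0 → p0 → p0 → p0 → p0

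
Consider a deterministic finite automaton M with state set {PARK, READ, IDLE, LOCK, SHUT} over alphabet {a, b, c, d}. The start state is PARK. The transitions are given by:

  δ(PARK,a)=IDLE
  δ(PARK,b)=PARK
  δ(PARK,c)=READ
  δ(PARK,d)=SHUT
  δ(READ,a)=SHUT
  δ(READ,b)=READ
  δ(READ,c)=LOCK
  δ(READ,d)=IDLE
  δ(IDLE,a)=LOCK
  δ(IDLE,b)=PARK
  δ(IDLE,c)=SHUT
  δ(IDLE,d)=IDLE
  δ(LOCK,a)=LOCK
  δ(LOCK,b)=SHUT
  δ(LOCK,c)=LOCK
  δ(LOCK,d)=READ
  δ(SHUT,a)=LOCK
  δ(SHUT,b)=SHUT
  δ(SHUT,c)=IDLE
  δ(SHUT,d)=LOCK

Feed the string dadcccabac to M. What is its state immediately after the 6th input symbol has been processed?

LOCK

PARK → SHUT → LOCK → READ → LOCK → LOCK → LOCK
After 6 symbols: LOCK.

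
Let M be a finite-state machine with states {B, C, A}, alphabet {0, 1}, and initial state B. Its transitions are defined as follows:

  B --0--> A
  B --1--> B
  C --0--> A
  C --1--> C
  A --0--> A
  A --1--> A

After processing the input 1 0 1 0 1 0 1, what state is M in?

A

start at B
read '1': B → B
read '0': B → A
read '1': A → A
read '0': A → A
read '1': A → A
read '0': A → A
read '1': A → A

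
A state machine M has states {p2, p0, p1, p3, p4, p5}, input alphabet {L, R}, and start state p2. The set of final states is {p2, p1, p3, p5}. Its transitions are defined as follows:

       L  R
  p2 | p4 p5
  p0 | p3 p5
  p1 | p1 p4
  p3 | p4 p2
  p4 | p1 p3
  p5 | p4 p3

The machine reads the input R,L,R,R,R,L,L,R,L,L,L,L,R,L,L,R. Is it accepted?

p2 → p5 → p4 → p3 → p2 → p5 → p4 → p1 → p4 → p1 → p1 → p1 → p1 → p4 → p1 → p1 → p4
End state p4 is not accepting.

No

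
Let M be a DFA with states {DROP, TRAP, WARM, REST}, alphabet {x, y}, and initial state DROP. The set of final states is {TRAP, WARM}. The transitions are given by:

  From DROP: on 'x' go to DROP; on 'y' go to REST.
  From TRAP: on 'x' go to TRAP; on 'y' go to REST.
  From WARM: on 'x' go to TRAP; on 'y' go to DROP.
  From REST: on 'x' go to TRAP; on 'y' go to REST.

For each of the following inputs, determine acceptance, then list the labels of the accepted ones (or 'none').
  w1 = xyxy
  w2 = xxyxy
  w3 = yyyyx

w1: Trace: DROP -x-> DROP -y-> REST -x-> TRAP -y-> REST  → end REST, rejected
w2: Trace: DROP -x-> DROP -x-> DROP -y-> REST -x-> TRAP -y-> REST  → end REST, rejected
w3: Trace: DROP -y-> REST -y-> REST -y-> REST -y-> REST -x-> TRAP  → end TRAP, accepted

w3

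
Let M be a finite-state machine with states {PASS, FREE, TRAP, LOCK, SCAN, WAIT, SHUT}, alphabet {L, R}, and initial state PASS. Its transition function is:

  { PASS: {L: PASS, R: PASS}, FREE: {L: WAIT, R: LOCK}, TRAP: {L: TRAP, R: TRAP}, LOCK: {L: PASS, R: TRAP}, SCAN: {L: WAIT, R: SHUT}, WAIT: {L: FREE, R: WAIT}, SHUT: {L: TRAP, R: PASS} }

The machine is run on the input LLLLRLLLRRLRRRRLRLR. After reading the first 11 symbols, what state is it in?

PASS

PASS → PASS → PASS → PASS → PASS → PASS → PASS → PASS → PASS → PASS → PASS → PASS
After 11 symbols: PASS.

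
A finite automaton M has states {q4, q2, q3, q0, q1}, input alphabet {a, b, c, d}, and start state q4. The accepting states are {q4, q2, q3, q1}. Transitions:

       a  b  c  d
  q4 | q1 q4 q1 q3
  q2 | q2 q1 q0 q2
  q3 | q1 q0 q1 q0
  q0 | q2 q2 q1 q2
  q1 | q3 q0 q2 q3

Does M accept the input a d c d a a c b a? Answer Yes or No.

q4 → q1 → q3 → q1 → q3 → q1 → q3 → q1 → q0 → q2
End state q2 is accepting.

Yes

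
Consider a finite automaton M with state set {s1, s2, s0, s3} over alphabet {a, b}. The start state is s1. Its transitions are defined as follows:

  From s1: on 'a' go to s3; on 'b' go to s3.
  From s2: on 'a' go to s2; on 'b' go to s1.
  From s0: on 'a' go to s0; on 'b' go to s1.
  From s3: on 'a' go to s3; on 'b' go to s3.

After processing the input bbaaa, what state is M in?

Trace: s1 -b-> s3 -b-> s3 -a-> s3 -a-> s3 -a-> s3

s3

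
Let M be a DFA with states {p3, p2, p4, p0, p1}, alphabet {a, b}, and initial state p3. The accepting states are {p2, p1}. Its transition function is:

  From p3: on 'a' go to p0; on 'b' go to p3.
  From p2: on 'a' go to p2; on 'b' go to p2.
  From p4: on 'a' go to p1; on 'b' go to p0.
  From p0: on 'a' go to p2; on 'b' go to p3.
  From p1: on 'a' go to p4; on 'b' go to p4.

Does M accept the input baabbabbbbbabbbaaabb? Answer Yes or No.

p3 → p3 → p0 → p2 → p2 → p2 → p2 → p2 → p2 → p2 → p2 → p2 → p2 → p2 → p2 → p2 → p2 → p2 → p2 → p2 → p2
End state p2 is accepting.

Yes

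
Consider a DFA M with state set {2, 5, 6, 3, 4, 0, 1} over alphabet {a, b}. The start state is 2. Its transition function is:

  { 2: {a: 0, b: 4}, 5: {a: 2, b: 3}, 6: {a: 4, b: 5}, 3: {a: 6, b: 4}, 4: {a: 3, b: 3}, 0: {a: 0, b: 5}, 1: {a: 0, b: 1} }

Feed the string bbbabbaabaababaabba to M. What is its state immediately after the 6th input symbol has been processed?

3

2 → 4 → 3 → 4 → 3 → 4 → 3
After 6 symbols: 3.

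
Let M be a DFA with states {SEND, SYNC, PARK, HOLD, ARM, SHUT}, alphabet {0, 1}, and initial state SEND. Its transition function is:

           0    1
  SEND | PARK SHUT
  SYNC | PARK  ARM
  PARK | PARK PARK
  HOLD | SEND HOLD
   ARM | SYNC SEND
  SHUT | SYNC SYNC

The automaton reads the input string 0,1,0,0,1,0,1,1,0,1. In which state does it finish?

SEND → PARK → PARK → PARK → PARK → PARK → PARK → PARK → PARK → PARK → PARK

PARK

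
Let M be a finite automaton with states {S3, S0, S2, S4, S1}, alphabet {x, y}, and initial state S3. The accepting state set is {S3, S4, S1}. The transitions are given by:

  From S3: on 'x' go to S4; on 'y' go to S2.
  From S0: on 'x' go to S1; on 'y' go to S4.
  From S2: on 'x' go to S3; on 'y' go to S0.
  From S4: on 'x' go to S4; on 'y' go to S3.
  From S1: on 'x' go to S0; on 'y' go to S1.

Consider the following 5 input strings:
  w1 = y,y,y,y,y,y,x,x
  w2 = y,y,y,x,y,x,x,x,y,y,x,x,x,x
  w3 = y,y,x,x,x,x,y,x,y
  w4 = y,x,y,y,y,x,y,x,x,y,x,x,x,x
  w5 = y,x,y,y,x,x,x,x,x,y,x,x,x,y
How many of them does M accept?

4

w1: S3 → S2 → S0 → S4 → S3 → S2 → S0 → S1 → S0  → end S0, rejected
w2: S3 → S2 → S0 → S4 → S4 → S3 → S4 → S4 → S4 → S3 → S2 → S3 → S4 → S4 → S4  → end S4, accepted
w3: S3 → S2 → S0 → S1 → S0 → S1 → S0 → S4 → S4 → S3  → end S3, accepted
w4: S3 → S2 → S3 → S2 → S0 → S4 → S4 → S3 → S4 → S4 → S3 → S4 → S4 → S4 → S4  → end S4, accepted
w5: S3 → S2 → S3 → S2 → S0 → S1 → S0 → S1 → S0 → S1 → S1 → S0 → S1 → S0 → S4  → end S4, accepted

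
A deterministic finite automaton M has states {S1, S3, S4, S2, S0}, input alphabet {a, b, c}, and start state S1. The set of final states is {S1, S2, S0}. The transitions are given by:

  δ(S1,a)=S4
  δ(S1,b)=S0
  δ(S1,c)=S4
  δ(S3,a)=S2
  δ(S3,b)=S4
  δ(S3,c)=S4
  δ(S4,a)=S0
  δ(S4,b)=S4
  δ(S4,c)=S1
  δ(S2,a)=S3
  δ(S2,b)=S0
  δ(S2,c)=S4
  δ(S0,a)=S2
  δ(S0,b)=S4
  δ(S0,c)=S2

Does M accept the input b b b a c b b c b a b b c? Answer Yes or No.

Trace: S1 -b-> S0 -b-> S4 -b-> S4 -a-> S0 -c-> S2 -b-> S0 -b-> S4 -c-> S1 -b-> S0 -a-> S2 -b-> S0 -b-> S4 -c-> S1
End state S1 is accepting.

Yes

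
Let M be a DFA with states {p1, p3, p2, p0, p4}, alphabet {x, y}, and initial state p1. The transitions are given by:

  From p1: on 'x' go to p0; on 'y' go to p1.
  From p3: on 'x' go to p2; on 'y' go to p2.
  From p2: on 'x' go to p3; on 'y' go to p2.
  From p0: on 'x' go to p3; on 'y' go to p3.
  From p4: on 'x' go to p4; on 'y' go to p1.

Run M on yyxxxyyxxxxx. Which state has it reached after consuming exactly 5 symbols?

p2

p1 → p1 → p1 → p0 → p3 → p2
After 5 symbols: p2.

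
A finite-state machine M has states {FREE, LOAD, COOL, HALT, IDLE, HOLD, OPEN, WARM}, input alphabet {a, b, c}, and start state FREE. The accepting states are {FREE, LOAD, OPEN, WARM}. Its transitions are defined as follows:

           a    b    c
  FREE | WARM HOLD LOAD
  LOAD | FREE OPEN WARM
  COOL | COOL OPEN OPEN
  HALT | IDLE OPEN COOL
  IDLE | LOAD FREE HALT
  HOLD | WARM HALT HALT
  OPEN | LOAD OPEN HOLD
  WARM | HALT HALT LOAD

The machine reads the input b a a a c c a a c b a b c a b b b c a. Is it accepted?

FREE → HOLD → WARM → HALT → IDLE → HALT → COOL → COOL → COOL → OPEN → OPEN → LOAD → OPEN → HOLD → WARM → HALT → OPEN → OPEN → HOLD → WARM
End state WARM is accepting.

Yes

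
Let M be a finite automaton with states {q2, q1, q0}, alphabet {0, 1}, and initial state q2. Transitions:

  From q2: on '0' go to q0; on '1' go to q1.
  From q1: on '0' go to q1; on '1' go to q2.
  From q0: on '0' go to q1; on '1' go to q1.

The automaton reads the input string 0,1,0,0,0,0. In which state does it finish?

q1

start at q2
read '0': q2 → q0
read '1': q0 → q1
read '0': q1 → q1
read '0': q1 → q1
read '0': q1 → q1
read '0': q1 → q1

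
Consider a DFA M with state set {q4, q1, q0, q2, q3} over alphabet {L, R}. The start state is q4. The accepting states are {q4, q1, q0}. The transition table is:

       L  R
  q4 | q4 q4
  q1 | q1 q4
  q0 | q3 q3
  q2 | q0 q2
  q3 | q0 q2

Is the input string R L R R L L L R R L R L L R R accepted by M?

Yes

start at q4
read 'R': q4 → q4
read 'L': q4 → q4
read 'R': q4 → q4
read 'R': q4 → q4
read 'L': q4 → q4
read 'L': q4 → q4
read 'L': q4 → q4
read 'R': q4 → q4
read 'R': q4 → q4
read 'L': q4 → q4
read 'R': q4 → q4
read 'L': q4 → q4
read 'L': q4 → q4
read 'R': q4 → q4
read 'R': q4 → q4
End state q4 is accepting.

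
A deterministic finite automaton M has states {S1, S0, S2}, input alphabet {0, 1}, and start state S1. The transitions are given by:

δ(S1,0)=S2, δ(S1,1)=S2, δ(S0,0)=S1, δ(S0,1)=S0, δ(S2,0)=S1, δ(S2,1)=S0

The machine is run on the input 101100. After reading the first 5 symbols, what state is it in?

start at S1
read '1': S1 → S2
read '0': S2 → S1
read '1': S1 → S2
read '1': S2 → S0
read '0': S0 → S1
After 5 symbols: S1.

S1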